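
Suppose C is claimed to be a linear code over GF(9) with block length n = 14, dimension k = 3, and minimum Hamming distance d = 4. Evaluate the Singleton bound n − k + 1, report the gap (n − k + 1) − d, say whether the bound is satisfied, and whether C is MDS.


Singleton RHS = n − k + 1 = 12, slack = 8, bound satisfied, not MDS.

Singleton bound: d ≤ n − k + 1.
Here n = 14, k = 3, so n − k + 1 = 12.
Given d = 4, check d ≤ 12: YES.
Slack = (n − k + 1) − d = 8.
The code is NOT MDS (slack = 8 > 0).
Description: the claimed parameters are [14, 3, 4]_9; such a code would be non-MDS.


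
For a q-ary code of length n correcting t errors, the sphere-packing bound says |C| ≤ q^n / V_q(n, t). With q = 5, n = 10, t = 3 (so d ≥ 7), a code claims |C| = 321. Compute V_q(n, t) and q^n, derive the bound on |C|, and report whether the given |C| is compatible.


V_q(n, t) = 8441, q^n = 9765625, Hamming bound = 1156, |C| = 321 ≤ bound (satisfied).

Step 1: Compute V_q(n, t) = Σ_{j=0}^3 C(n, j) (q−1)^j.
  j = 0: C(10,0)·(4)^0 = 1·1 = 1.
  j = 1: C(10,1)·(4)^1 = 10·4 = 40.
  j = 2: C(10,2)·(4)^2 = 45·16 = 720.
  j = 3: C(10,3)·(4)^3 = 120·64 = 7680.
  V_q(n, t) = 1 + 40 + 720 + 7680 = 8441.
Step 2: q^n = 5^10 = 9765625.
Step 3: Hamming bound ⌊q^n / V_q(n,t)⌋ = ⌊9765625/8441⌋ = 1156.
Step 4: Compare |C| = 321 to 1156: satisfied.
The claimed |C| lies below the Hamming bound.


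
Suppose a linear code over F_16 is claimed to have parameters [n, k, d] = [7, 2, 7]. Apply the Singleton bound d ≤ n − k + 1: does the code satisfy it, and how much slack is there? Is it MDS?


Singleton RHS = n − k + 1 = 6, slack = -1, bound violated (no such code; not MDS).

Singleton bound: d ≤ n − k + 1.
Here n = 7, k = 2, so n − k + 1 = 6.
Given d = 7, check d ≤ 6: NO.
Slack = (n − k + 1) − d = -1.
The slack is negative: d = 7 exceeds n − k + 1 = 6 by 1, so the Singleton bound is violated and no linear [7, 2, 7]_16 code can exist. In particular it is not MDS (MDS requires d = n − k + 1 exactly).
Description: the claimed parameters are [7, 2, 7]_16; such a code would be impossible (violates the Singleton bound).


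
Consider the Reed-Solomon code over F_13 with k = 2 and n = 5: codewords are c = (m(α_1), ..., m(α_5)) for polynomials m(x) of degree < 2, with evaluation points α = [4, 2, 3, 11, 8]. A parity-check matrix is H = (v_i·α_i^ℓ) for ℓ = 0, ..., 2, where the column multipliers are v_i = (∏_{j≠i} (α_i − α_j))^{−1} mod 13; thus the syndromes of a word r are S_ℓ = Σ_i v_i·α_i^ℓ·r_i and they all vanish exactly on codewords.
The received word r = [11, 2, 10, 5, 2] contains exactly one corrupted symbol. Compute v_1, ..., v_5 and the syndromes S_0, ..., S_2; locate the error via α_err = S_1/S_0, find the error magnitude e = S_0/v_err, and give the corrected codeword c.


S = (8, 3, 6), error at position 2, error magnitude e = 6, c = [11, 9, 10, 5, 2].

Step 1: column multipliers v_i = (∏_{j≠i}(α_i − α_j))^{−1} mod 13.
  i = 1 (α = 4): (4−2)(4−3)(4−11)(4−8) = 2·1·(−7)·(−4) = 56 ≡ 4, so v_1 = 4^{−1} = 10 (mod 13).
  i = 2 (α = 2): (2−4)(2−3)(2−11)(2−8) = (−2)·(−1)·(−9)·(−6) = 108 ≡ 4, so v_2 = 4^{−1} = 10 (mod 13).
  i = 3 (α = 3): (3−4)(3−2)(3−11)(3−8) = (−1)·1·(−8)·(−5) = −40 ≡ 12, so v_3 = 12^{−1} = 12 (mod 13).
  i = 4 (α = 11): (11−4)(11−2)(11−3)(11−8) = 7·9·8·3 = 1512 ≡ 4, so v_4 = 4^{−1} = 10 (mod 13).
  i = 5 (α = 8): (8−4)(8−2)(8−3)(8−11) = 4·6·5·(−3) = −360 ≡ 4, so v_5 = 4^{−1} = 10 (mod 13).
  v = [10, 10, 12, 10, 10].
Step 2: syndromes of r = [11, 2, 10, 5, 2] (all sums mod 13).
  S_0 = Σ v_i r_i = 10·11 + 10·2 + 12·10 + 10·5 + 10·2 = 320 ≡ 8.
  S_1 = Σ v_i α_i r_i = 10·4·11 + 10·2·2 + 12·3·10 + 10·11·5 + 10·8·2 = 1550 ≡ 3.
  α_i^2 mod 13 = [3, 4, 9, 4, 12].
  S_2 = Σ v_i α_i^2 r_i = 10·3·11 + 10·4·2 + 12·9·10 + 10·4·5 + 10·12·2 = 1930 ≡ 6.
  S = (8, 3, 6) ≠ 0, so r is not a codeword (an error is present).
Step 3: locate the error. For a single error e at position i, S_ℓ = v_i·e·α_i^ℓ, so α_err = S_1/S_0.
  S_0^{−1} = 8^{−1} = 5 (mod 13), so α_err = 3·5 = 15 ≡ 2 = α_2. Error position i = 2.
  Consistency check: S_2/S_1 = 6·9 = 54 ≡ 2 = α_err ✓ (single-error assumption holds).
Step 4: error magnitude e = S_0/v_2 = S_0·∏_{j≠2}(α_2 − α_j) = 8·4 = 32 ≡ 6 (mod 13).
Step 5: correct position 2: c_2 = r_2 − e = 2 − 6 ≡ 9 (mod 13). Hence c = [11, 9, 10, 5, 2].
  Check: interpolating c through the α_i gives m(x) = 7 + 1·x (degree < 2) with m(α_i) = c_i for every i, so c is indeed a codeword.


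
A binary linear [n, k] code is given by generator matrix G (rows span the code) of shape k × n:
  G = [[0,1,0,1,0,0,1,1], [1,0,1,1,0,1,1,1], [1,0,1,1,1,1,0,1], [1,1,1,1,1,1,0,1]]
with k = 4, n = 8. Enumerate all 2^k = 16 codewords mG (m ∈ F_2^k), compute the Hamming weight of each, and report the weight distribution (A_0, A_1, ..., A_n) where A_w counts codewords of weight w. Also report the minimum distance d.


Weight distribution: A_0 = 1, A_1 = 1, A_2 = 1, A_3 = 4, A_4 = 3, A_5 = 1, A_6 = 3, A_7 = 2. Minimum distance d = 1.

Enumerate all 2^4 = 16 messages m ∈ F_2^4.
For each, compute codeword c = mG in F_2^8, then tally its weight.
  m = 0000 → c = 00000000, weight = 0.
  m = 1000 → c = 01010011, weight = 4.
  m = 0100 → c = 10110111, weight = 6.
  m = 1100 → c = 11100100, weight = 4.
  m = 0010 → c = 10111101, weight = 6.
  m = 1010 → c = 11101110, weight = 6.
  m = 0110 → c = 00001010, weight = 2.
  m = 1110 → c = 01011001, weight = 4.
  m = 0001 → c = 11111101, weight = 7.
  m = 1001 → c = 10101110, weight = 5.
  m = 0101 → c = 01001010, weight = 3.
  m = 1101 → c = 00011001, weight = 3.
  m = 0011 → c = 01000000, weight = 1.
  m = 1011 → c = 00010011, weight = 3.
  m = 0111 → c = 11110111, weight = 7.
  m = 1111 → c = 10100100, weight = 3.
Tally weights:
  weight 0: 1 codewords.
  weight 1: 1 codewords.
  weight 2: 1 codewords.
  weight 3: 4 codewords.
  weight 4: 3 codewords.
  weight 5: 1 codewords.
  weight 6: 3 codewords.
  weight 7: 2 codewords.
Minimum distance d = smallest w > 0 with A_w > 0 = 1.
Sanity: Σ A_w = 16 = 2^4 = 16 ✓.


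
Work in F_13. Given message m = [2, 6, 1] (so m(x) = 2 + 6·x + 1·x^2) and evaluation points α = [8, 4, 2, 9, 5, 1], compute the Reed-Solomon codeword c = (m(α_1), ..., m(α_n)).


c = [10, 3, 5, 7, 5, 9]

Message polynomial: m(x) = 2 + 6·x + 1·x^2 (mod 13).
For each evaluation point α_i, compute m(α_i) mod 13:
  α_1 = 8: Horner steps 1 → 1 → 10, so m(8) = 10.
  α_2 = 4: Horner steps 1 → 10 → 3, so m(4) = 3.
  α_3 = 2: Horner steps 1 → 8 → 5, so m(2) = 5.
  α_4 = 9: Horner steps 1 → 2 → 7, so m(9) = 7.
  α_5 = 5: Horner steps 1 → 11 → 5, so m(5) = 5.
  α_6 = 1: Horner steps 1 → 7 → 9, so m(1) = 9.
Codeword c = [10, 3, 5, 7, 5, 9] ∈ F_13^6.


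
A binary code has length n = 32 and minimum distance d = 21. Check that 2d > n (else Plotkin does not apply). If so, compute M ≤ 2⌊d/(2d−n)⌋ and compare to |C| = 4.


Plotkin bound M ≤ 4; given |C| = 4 ≤ bound (satisfied).

Check applicability: 2d = 42, n = 32.
2d − n = 10 > 0, so Plotkin applies.
Compute d/(2d−n) = 21/10 ≈ 2.1000.
⌊d/(2d−n)⌋ = 2.
Plotkin bound: M ≤ 2·2 = 4.
Given |C| = 4, check: satisfied.
This |C| is at the Plotkin bound.


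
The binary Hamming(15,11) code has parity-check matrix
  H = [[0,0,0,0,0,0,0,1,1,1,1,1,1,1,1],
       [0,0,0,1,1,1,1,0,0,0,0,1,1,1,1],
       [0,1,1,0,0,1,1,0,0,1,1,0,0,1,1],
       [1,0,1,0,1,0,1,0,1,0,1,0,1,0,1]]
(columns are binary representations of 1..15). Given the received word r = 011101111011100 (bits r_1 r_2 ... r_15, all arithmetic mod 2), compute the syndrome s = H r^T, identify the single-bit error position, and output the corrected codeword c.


s = (1, 1, 1, 1)^T, error position = 15, corrected codeword c = 011101111011101

Compute s = H r^T mod 2 one row at a time:
  s_1 = 1 + 1 + 0 + 1 + 1 + 1 + 0 + 0 = 5 ≡ 1 (mod 2).
  s_2 = 1 + 0 + 1 + 1 + 1 + 1 + 0 + 0 = 5 ≡ 1 (mod 2).
  s_3 = 1 + 1 + 1 + 1 + 0 + 1 + 0 + 0 = 5 ≡ 1 (mod 2).
  s_4 = 0 + 1 + 0 + 1 + 1 + 1 + 1 + 0 = 5 ≡ 1 (mod 2).
s = (1, 1, 1, 1)^T — this equals column 15 of H (binary 1111), so error is at position 15.
Correct: flip bit 15 of r = 011101111011100 to get c = 011101111011101.


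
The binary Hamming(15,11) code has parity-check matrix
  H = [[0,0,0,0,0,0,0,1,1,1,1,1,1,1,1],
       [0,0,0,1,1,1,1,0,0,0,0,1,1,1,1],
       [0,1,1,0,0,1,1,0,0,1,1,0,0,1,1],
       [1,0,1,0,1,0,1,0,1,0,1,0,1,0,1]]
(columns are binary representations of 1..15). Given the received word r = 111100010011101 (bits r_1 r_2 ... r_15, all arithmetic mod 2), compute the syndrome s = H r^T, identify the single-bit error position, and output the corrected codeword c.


s = (1, 0, 0, 1)^T, error position = 9, corrected codeword c = 111100011011101

Compute s = H r^T mod 2 one row at a time:
  s_1 = 1 + 0 + 0 + 1 + 1 + 1 + 0 + 1 = 5 ≡ 1 (mod 2).
  s_2 = 1 + 0 + 0 + 0 + 1 + 1 + 0 + 1 = 4 ≡ 0 (mod 2).
  s_3 = 1 + 1 + 0 + 0 + 0 + 1 + 0 + 1 = 4 ≡ 0 (mod 2).
  s_4 = 1 + 1 + 0 + 0 + 0 + 1 + 1 + 1 = 5 ≡ 1 (mod 2).
s = (1, 0, 0, 1)^T — this equals column 9 of H (binary 1001), so error is at position 9.
Correct: flip bit 9 of r = 111100010011101 to get c = 111100011011101.


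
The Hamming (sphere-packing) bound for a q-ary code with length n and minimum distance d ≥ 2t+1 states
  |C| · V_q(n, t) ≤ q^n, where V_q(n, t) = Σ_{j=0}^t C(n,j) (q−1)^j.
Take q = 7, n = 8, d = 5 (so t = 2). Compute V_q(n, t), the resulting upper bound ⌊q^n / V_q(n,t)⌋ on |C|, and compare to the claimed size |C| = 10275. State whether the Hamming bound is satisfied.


V_q(n, t) = 1057, q^n = 5764801, Hamming bound = 5453, |C| = 10275 > bound (violated).

Step 1: Compute V_q(n, t) = Σ_{j=0}^2 C(n, j) (q−1)^j.
  j = 0: C(8,0)·(6)^0 = 1·1 = 1.
  j = 1: C(8,1)·(6)^1 = 8·6 = 48.
  j = 2: C(8,2)·(6)^2 = 28·36 = 1008.
  V_q(n, t) = 1 + 48 + 1008 = 1057.
Step 2: q^n = 7^8 = 5764801.
Step 3: Hamming bound ⌊q^n / V_q(n,t)⌋ = ⌊5764801/1057⌋ = 5453.
Step 4: Compare |C| = 10275 to 5453: violated.
The claimed |C| lies above the Hamming bound, so no 7-ary code of length 8 with d ≥ 5 can have 10275 codewords.


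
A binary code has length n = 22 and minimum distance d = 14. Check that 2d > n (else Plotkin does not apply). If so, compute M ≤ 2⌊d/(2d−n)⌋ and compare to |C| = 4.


Plotkin bound M ≤ 4; given |C| = 4 ≤ bound (satisfied).

Check applicability: 2d = 28, n = 22.
2d − n = 6 > 0, so Plotkin applies.
Compute d/(2d−n) = 14/6 ≈ 2.3333.
⌊d/(2d−n)⌋ = 2.
Plotkin bound: M ≤ 2·2 = 4.
Given |C| = 4, check: satisfied.
This |C| is at the Plotkin bound.


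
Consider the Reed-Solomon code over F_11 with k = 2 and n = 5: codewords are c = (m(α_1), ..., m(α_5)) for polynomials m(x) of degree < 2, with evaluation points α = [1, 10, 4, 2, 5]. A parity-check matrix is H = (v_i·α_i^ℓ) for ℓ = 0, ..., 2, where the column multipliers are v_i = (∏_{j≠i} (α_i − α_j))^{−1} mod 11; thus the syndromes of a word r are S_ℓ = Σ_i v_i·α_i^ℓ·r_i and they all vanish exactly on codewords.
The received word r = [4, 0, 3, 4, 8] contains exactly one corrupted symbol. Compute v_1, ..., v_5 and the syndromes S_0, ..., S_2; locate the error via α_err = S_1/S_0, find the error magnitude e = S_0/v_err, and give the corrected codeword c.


S = (3, 3, 3), error at position 1, error magnitude e = 5, c = [10, 0, 3, 4, 8].

Step 1: column multipliers v_i = (∏_{j≠i}(α_i − α_j))^{−1} mod 11.
  i = 1 (α = 1): (1−10)(1−4)(1−2)(1−5) = (−9)·(−3)·(−1)·(−4) = 108 ≡ 9, so v_1 = 9^{−1} = 5 (mod 11).
  i = 2 (α = 10): (10−1)(10−4)(10−2)(10−5) = 9·6·8·5 = 2160 ≡ 4, so v_2 = 4^{−1} = 3 (mod 11).
  i = 3 (α = 4): (4−1)(4−10)(4−2)(4−5) = 3·(−6)·2·(−1) = 36 ≡ 3, so v_3 = 3^{−1} = 4 (mod 11).
  i = 4 (α = 2): (2−1)(2−10)(2−4)(2−5) = 1·(−8)·(−2)·(−3) = −48 ≡ 7, so v_4 = 7^{−1} = 8 (mod 11).
  i = 5 (α = 5): (5−1)(5−10)(5−4)(5−2) = 4·(−5)·1·3 = −60 ≡ 6, so v_5 = 6^{−1} = 2 (mod 11).
  v = [5, 3, 4, 8, 2].
Step 2: syndromes of r = [4, 0, 3, 4, 8] (all sums mod 11).
  S_0 = Σ v_i r_i = 5·4 + 3·0 + 4·3 + 8·4 + 2·8 = 80 ≡ 3.
  S_1 = Σ v_i α_i r_i = 5·1·4 + 3·10·0 + 4·4·3 + 8·2·4 + 2·5·8 = 212 ≡ 3.
  α_i^2 mod 11 = [1, 1, 5, 4, 3].
  S_2 = Σ v_i α_i^2 r_i = 5·1·4 + 3·1·0 + 4·5·3 + 8·4·4 + 2·3·8 = 256 ≡ 3.
  S = (3, 3, 3) ≠ 0, so r is not a codeword (an error is present).
Step 3: locate the error. For a single error e at position i, S_ℓ = v_i·e·α_i^ℓ, so α_err = S_1/S_0.
  S_0^{−1} = 3^{−1} = 4 (mod 11), so α_err = 3·4 = 12 ≡ 1 = α_1. Error position i = 1.
  Consistency check: S_2/S_1 = 3·4 = 12 ≡ 1 = α_err ✓ (single-error assumption holds).
Step 4: error magnitude e = S_0/v_1 = S_0·∏_{j≠1}(α_1 − α_j) = 3·9 = 27 ≡ 5 (mod 11).
Step 5: correct position 1: c_1 = r_1 − e = 4 − 5 ≡ 10 (mod 11). Hence c = [10, 0, 3, 4, 8].
  Check: interpolating c through the α_i gives m(x) = 5 + 5·x (degree < 2) with m(α_i) = c_i for every i, so c is indeed a codeword.


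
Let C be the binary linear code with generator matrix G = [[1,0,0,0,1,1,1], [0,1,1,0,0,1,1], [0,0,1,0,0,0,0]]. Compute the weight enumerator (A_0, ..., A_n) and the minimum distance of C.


Weight distribution: A_0 = 1, A_1 = 1, A_3 = 2, A_4 = 3, A_5 = 1. Minimum distance d = 1.

Enumerate all 2^3 = 8 messages m ∈ F_2^3.
For each, compute codeword c = mG in F_2^7, then tally its weight.
  m = 000 → c = 0000000, weight = 0.
  m = 100 → c = 1000111, weight = 4.
  m = 010 → c = 0110011, weight = 4.
  m = 110 → c = 1110100, weight = 4.
  m = 001 → c = 0010000, weight = 1.
  m = 101 → c = 1010111, weight = 5.
  m = 011 → c = 0100011, weight = 3.
  m = 111 → c = 1100100, weight = 3.
Tally weights:
  weight 0: 1 codewords.
  weight 1: 1 codewords.
  weight 3: 2 codewords.
  weight 4: 3 codewords.
  weight 5: 1 codewords.
Minimum distance d = smallest w > 0 with A_w > 0 = 1.
Sanity: Σ A_w = 8 = 2^3 = 8 ✓.


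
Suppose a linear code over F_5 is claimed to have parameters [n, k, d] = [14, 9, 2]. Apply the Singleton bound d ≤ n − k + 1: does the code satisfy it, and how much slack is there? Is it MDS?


Singleton RHS = n − k + 1 = 6, slack = 4, bound satisfied, not MDS.

Singleton bound: d ≤ n − k + 1.
Here n = 14, k = 9, so n − k + 1 = 6.
Given d = 2, check d ≤ 6: YES.
Slack = (n − k + 1) − d = 4.
The code is NOT MDS (slack = 4 > 0).
Description: the claimed parameters are [14, 9, 2]_5; such a code would be non-MDS.


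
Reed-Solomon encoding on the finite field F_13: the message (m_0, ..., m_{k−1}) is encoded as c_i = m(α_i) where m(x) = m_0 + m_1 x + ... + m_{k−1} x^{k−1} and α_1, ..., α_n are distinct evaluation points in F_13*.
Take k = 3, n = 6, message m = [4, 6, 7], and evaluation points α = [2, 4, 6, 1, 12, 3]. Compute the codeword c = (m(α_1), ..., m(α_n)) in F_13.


c = [5, 10, 6, 4, 5, 7]

Message polynomial: m(x) = 4 + 6·x + 7·x^2 (mod 13).
For each evaluation point α_i, compute m(α_i) mod 13:
  α_1 = 2: Horner steps 7 → 7 → 5, so m(2) = 5.
  α_2 = 4: Horner steps 7 → 8 → 10, so m(4) = 10.
  α_3 = 6: Horner steps 7 → 9 → 6, so m(6) = 6.
  α_4 = 1: Horner steps 7 → 0 → 4, so m(1) = 4.
  α_5 = 12: Horner steps 7 → 12 → 5, so m(12) = 5.
  α_6 = 3: Horner steps 7 → 1 → 7, so m(3) = 7.
Codeword c = [5, 10, 6, 4, 5, 7] ∈ F_13^6.


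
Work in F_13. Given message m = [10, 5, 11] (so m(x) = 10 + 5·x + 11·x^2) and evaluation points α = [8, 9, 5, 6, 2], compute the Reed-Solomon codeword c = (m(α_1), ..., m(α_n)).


c = [0, 10, 11, 7, 12]

Message polynomial: m(x) = 10 + 5·x + 11·x^2 (mod 13).
For each evaluation point α_i, compute m(α_i) mod 13:
  α_1 = 8: Horner steps 11 → 2 → 0, so m(8) = 0.
  α_2 = 9: Horner steps 11 → 0 → 10, so m(9) = 10.
  α_3 = 5: Horner steps 11 → 8 → 11, so m(5) = 11.
  α_4 = 6: Horner steps 11 → 6 → 7, so m(6) = 7.
  α_5 = 2: Horner steps 11 → 1 → 12, so m(2) = 12.
Codeword c = [0, 10, 11, 7, 12] ∈ F_13^5.


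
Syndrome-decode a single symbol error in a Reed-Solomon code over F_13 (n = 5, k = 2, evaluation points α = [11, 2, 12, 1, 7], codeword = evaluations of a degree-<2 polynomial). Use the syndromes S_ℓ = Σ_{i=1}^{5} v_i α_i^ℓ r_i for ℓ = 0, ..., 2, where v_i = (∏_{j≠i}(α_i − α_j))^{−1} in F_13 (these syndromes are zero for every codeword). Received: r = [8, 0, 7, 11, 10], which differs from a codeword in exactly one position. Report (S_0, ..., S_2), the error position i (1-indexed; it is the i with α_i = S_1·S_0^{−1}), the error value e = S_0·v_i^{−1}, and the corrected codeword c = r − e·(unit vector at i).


S = (4, 5, 3), error at position 1, error magnitude e = 3, c = [5, 0, 7, 11, 10].

Step 1: column multipliers v_i = (∏_{j≠i}(α_i − α_j))^{−1} mod 13.
  i = 1 (α = 11): (11−2)(11−12)(11−1)(11−7) = 9·(−1)·10·4 = −360 ≡ 4, so v_1 = 4^{−1} = 10 (mod 13).
  i = 2 (α = 2): (2−11)(2−12)(2−1)(2−7) = (−9)·(−10)·1·(−5) = −450 ≡ 5, so v_2 = 5^{−1} = 8 (mod 13).
  i = 3 (α = 12): (12−11)(12−2)(12−1)(12−7) = 1·10·11·5 = 550 ≡ 4, so v_3 = 4^{−1} = 10 (mod 13).
  i = 4 (α = 1): (1−11)(1−2)(1−12)(1−7) = (−10)·(−1)·(−11)·(−6) = 660 ≡ 10, so v_4 = 10^{−1} = 4 (mod 13).
  i = 5 (α = 7): (7−11)(7−2)(7−12)(7−1) = (−4)·5·(−5)·6 = 600 ≡ 2, so v_5 = 2^{−1} = 7 (mod 13).
  v = [10, 8, 10, 4, 7].
Step 2: syndromes of r = [8, 0, 7, 11, 10] (all sums mod 13).
  S_0 = Σ v_i r_i = 10·8 + 8·0 + 10·7 + 4·11 + 7·10 = 264 ≡ 4.
  S_1 = Σ v_i α_i r_i = 10·11·8 + 8·2·0 + 10·12·7 + 4·1·11 + 7·7·10 = 2254 ≡ 5.
  α_i^2 mod 13 = [4, 4, 1, 1, 10].
  S_2 = Σ v_i α_i^2 r_i = 10·4·8 + 8·4·0 + 10·1·7 + 4·1·11 + 7·10·10 = 1134 ≡ 3.
  S = (4, 5, 3) ≠ 0, so r is not a codeword (an error is present).
Step 3: locate the error. For a single error e at position i, S_ℓ = v_i·e·α_i^ℓ, so α_err = S_1/S_0.
  S_0^{−1} = 4^{−1} = 10 (mod 13), so α_err = 5·10 = 50 ≡ 11 = α_1. Error position i = 1.
  Consistency check: S_2/S_1 = 3·8 = 24 ≡ 11 = α_err ✓ (single-error assumption holds).
Step 4: error magnitude e = S_0/v_1 = S_0·∏_{j≠1}(α_1 − α_j) = 4·4 = 16 ≡ 3 (mod 13).
Step 5: correct position 1: c_1 = r_1 − e = 8 − 3 ≡ 5 (mod 13). Hence c = [5, 0, 7, 11, 10].
  Check: interpolating c through the α_i gives m(x) = 9 + 2·x (degree < 2) with m(α_i) = c_i for every i, so c is indeed a codeword.


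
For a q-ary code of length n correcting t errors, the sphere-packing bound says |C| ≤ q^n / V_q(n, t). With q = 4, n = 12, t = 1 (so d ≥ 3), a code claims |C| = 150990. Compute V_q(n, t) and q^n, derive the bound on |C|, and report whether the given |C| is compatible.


V_q(n, t) = 37, q^n = 16777216, Hamming bound = 453438, |C| = 150990 ≤ bound (satisfied).

Step 1: Compute V_q(n, t) = Σ_{j=0}^1 C(n, j) (q−1)^j.
  j = 0: C(12,0)·(3)^0 = 1·1 = 1.
  j = 1: C(12,1)·(3)^1 = 12·3 = 36.
  V_q(n, t) = 1 + 36 = 37.
Step 2: q^n = 4^12 = 16777216.
Step 3: Hamming bound ⌊q^n / V_q(n,t)⌋ = ⌊16777216/37⌋ = 453438.
Step 4: Compare |C| = 150990 to 453438: satisfied.
The claimed |C| lies below the Hamming bound.


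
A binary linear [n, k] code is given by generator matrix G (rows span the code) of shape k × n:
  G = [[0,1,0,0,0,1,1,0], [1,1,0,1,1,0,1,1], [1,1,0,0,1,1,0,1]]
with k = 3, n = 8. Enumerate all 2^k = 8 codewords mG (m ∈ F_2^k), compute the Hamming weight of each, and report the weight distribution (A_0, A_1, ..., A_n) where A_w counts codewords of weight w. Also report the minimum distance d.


Weight distribution: A_0 = 1, A_2 = 1, A_3 = 2, A_4 = 1, A_5 = 2, A_6 = 1. Minimum distance d = 2.

Enumerate all 2^3 = 8 messages m ∈ F_2^3.
For each, compute codeword c = mG in F_2^8, then tally its weight.
  m = 000 → c = 00000000, weight = 0.
  m = 100 → c = 01000110, weight = 3.
  m = 010 → c = 11011011, weight = 6.
  m = 110 → c = 10011101, weight = 5.
  m = 001 → c = 11001101, weight = 5.
  m = 101 → c = 10001011, weight = 4.
  m = 011 → c = 00010110, weight = 3.
  m = 111 → c = 01010000, weight = 2.
Tally weights:
  weight 0: 1 codewords.
  weight 2: 1 codewords.
  weight 3: 2 codewords.
  weight 4: 1 codewords.
  weight 5: 2 codewords.
  weight 6: 1 codewords.
Minimum distance d = smallest w > 0 with A_w > 0 = 2.
Sanity: Σ A_w = 8 = 2^3 = 8 ✓.


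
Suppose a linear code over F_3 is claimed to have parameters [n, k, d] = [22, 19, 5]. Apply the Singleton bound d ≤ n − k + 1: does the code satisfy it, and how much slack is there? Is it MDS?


Singleton RHS = n − k + 1 = 4, slack = -1, bound violated (no such code; not MDS).

Singleton bound: d ≤ n − k + 1.
Here n = 22, k = 19, so n − k + 1 = 4.
Given d = 5, check d ≤ 4: NO.
Slack = (n − k + 1) − d = -1.
The slack is negative: d = 5 exceeds n − k + 1 = 4 by 1, so the Singleton bound is violated and no linear [22, 19, 5]_3 code can exist. In particular it is not MDS (MDS requires d = n − k + 1 exactly).
Description: the claimed parameters are [22, 19, 5]_3; such a code would be impossible (violates the Singleton bound).


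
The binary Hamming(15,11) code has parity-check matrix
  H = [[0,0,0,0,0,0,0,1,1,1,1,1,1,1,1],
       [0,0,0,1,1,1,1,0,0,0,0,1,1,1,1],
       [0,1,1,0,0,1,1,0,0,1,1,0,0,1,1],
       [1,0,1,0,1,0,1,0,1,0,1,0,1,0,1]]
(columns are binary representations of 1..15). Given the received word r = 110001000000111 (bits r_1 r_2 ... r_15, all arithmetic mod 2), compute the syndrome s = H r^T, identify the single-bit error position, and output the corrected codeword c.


s = (1, 0, 0, 1)^T, error position = 9, corrected codeword c = 110001001000111

Compute s = H r^T mod 2 one row at a time:
  s_1 = 0 + 0 + 0 + 0 + 0 + 1 + 1 + 1 = 3 ≡ 1 (mod 2).
  s_2 = 0 + 0 + 1 + 0 + 0 + 1 + 1 + 1 = 4 ≡ 0 (mod 2).
  s_3 = 1 + 0 + 1 + 0 + 0 + 0 + 1 + 1 = 4 ≡ 0 (mod 2).
  s_4 = 1 + 0 + 0 + 0 + 0 + 0 + 1 + 1 = 3 ≡ 1 (mod 2).
s = (1, 0, 0, 1)^T — this equals column 9 of H (binary 1001), so error is at position 9.
Correct: flip bit 9 of r = 110001000000111 to get c = 110001001000111.


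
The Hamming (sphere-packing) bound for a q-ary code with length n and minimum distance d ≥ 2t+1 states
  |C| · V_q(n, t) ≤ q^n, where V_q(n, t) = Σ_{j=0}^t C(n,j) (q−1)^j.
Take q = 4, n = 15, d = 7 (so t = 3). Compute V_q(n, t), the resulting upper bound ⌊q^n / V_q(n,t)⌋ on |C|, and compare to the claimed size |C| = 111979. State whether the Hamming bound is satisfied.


V_q(n, t) = 13276, q^n = 1073741824, Hamming bound = 80878, |C| = 111979 > bound (violated).

Step 1: Compute V_q(n, t) = Σ_{j=0}^3 C(n, j) (q−1)^j.
  j = 0: C(15,0)·(3)^0 = 1·1 = 1.
  j = 1: C(15,1)·(3)^1 = 15·3 = 45.
  j = 2: C(15,2)·(3)^2 = 105·9 = 945.
  j = 3: C(15,3)·(3)^3 = 455·27 = 12285.
  V_q(n, t) = 1 + 45 + 945 + 12285 = 13276.
Step 2: q^n = 4^15 = 1073741824.
Step 3: Hamming bound ⌊q^n / V_q(n,t)⌋ = ⌊1073741824/13276⌋ = 80878.
Step 4: Compare |C| = 111979 to 80878: violated.
The claimed |C| lies above the Hamming bound, so no 4-ary code of length 15 with d ≥ 7 can have 111979 codewords.


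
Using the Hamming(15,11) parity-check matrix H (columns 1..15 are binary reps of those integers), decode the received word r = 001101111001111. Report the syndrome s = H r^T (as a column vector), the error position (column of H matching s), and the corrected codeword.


s = (0, 1, 1, 1)^T, error position = 7, corrected codeword c = 001101011001111

Compute s = H r^T mod 2 one row at a time:
  s_1 = 1 + 1 + 0 + 0 + 1 + 1 + 1 + 1 = 6 ≡ 0 (mod 2).
  s_2 = 1 + 0 + 1 + 1 + 1 + 1 + 1 + 1 = 7 ≡ 1 (mod 2).
  s_3 = 0 + 1 + 1 + 1 + 0 + 0 + 1 + 1 = 5 ≡ 1 (mod 2).
  s_4 = 0 + 1 + 0 + 1 + 1 + 0 + 1 + 1 = 5 ≡ 1 (mod 2).
s = (0, 1, 1, 1)^T — this equals column 7 of H (binary 0111), so error is at position 7.
Correct: flip bit 7 of r = 001101111001111 to get c = 001101011001111.


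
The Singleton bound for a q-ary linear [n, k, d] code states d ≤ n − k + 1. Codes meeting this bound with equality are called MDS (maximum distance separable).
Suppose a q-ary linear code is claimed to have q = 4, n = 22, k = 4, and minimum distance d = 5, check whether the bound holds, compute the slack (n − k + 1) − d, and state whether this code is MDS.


Singleton RHS = n − k + 1 = 19, slack = 14, bound satisfied, not MDS.

Singleton bound: d ≤ n − k + 1.
Here n = 22, k = 4, so n − k + 1 = 19.
Given d = 5, check d ≤ 19: YES.
Slack = (n − k + 1) − d = 14.
The code is NOT MDS (slack = 14 > 0).
Description: the claimed parameters are [22, 4, 5]_4; such a code would be non-MDS.


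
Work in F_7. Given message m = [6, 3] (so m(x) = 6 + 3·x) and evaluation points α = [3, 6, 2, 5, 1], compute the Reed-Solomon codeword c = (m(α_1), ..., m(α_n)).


c = [1, 3, 5, 0, 2]

Message polynomial: m(x) = 6 + 3·x (mod 7).
For each evaluation point α_i, compute m(α_i) mod 7:
  α_1 = 3: Horner steps 3 → 1, so m(3) = 1.
  α_2 = 6: Horner steps 3 → 3, so m(6) = 3.
  α_3 = 2: Horner steps 3 → 5, so m(2) = 5.
  α_4 = 5: Horner steps 3 → 0, so m(5) = 0.
  α_5 = 1: Horner steps 3 → 2, so m(1) = 2.
Codeword c = [1, 3, 5, 0, 2] ∈ F_7^5.


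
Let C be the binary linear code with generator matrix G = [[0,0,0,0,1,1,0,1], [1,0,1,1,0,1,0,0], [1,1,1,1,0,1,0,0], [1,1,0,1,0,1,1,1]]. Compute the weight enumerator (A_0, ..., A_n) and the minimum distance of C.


Weight distribution: A_0 = 1, A_1 = 1, A_3 = 2, A_4 = 5, A_5 = 5, A_6 = 2. Minimum distance d = 1.

Enumerate all 2^4 = 16 messages m ∈ F_2^4.
For each, compute codeword c = mG in F_2^8, then tally its weight.
  m = 0000 → c = 00000000, weight = 0.
  m = 1000 → c = 00001101, weight = 3.
  m = 0100 → c = 10110100, weight = 4.
  m = 1100 → c = 10111001, weight = 5.
  m = 0010 → c = 11110100, weight = 5.
  m = 1010 → c = 11111001, weight = 6.
  m = 0110 → c = 01000000, weight = 1.
  m = 1110 → c = 01001101, weight = 4.
  m = 0001 → c = 11010111, weight = 6.
  m = 1001 → c = 11011010, weight = 5.
  m = 0101 → c = 01100011, weight = 4.
  m = 1101 → c = 01101110, weight = 5.
  m = 0011 → c = 00100011, weight = 3.
  m = 1011 → c = 00101110, weight = 4.
  m = 0111 → c = 10010111, weight = 5.
  m = 1111 → c = 10011010, weight = 4.
Tally weights:
  weight 0: 1 codewords.
  weight 1: 1 codewords.
  weight 3: 2 codewords.
  weight 4: 5 codewords.
  weight 5: 5 codewords.
  weight 6: 2 codewords.
Minimum distance d = smallest w > 0 with A_w > 0 = 1.
Sanity: Σ A_w = 16 = 2^4 = 16 ✓.


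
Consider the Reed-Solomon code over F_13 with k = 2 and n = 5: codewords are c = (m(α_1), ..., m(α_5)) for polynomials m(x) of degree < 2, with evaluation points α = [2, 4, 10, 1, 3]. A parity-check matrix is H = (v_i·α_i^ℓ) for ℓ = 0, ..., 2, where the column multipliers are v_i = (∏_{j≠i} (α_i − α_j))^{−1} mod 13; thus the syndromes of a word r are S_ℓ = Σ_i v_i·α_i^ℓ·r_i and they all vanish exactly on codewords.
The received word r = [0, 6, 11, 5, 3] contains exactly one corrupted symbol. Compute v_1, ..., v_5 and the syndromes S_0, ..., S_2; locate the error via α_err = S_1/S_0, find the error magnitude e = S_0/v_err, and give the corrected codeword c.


S = (4, 4, 4), error at position 4, error magnitude e = 8, c = [0, 6, 11, 10, 3].

Step 1: column multipliers v_i = (∏_{j≠i}(α_i − α_j))^{−1} mod 13.
  i = 1 (α = 2): (2−4)(2−10)(2−1)(2−3) = (−2)·(−8)·1·(−1) = −16 ≡ 10, so v_1 = 10^{−1} = 4 (mod 13).
  i = 2 (α = 4): (4−2)(4−10)(4−1)(4−3) = 2·(−6)·3·1 = −36 ≡ 3, so v_2 = 3^{−1} = 9 (mod 13).
  i = 3 (α = 10): (10−2)(10−4)(10−1)(10−3) = 8·6·9·7 = 3024 ≡ 8, so v_3 = 8^{−1} = 5 (mod 13).
  i = 4 (α = 1): (1−2)(1−4)(1−10)(1−3) = (−1)·(−3)·(−9)·(−2) = 54 ≡ 2, so v_4 = 2^{−1} = 7 (mod 13).
  i = 5 (α = 3): (3−2)(3−4)(3−10)(3−1) = 1·(−1)·(−7)·2 = 14 ≡ 1, so v_5 = 1^{−1} = 1 (mod 13).
  v = [4, 9, 5, 7, 1].
Step 2: syndromes of r = [0, 6, 11, 5, 3] (all sums mod 13).
  S_0 = Σ v_i r_i = 4·0 + 9·6 + 5·11 + 7·5 + 1·3 = 147 ≡ 4.
  S_1 = Σ v_i α_i r_i = 4·2·0 + 9·4·6 + 5·10·11 + 7·1·5 + 1·3·3 = 810 ≡ 4.
  α_i^2 mod 13 = [4, 3, 9, 1, 9].
  S_2 = Σ v_i α_i^2 r_i = 4·4·0 + 9·3·6 + 5·9·11 + 7·1·5 + 1·9·3 = 719 ≡ 4.
  S = (4, 4, 4) ≠ 0, so r is not a codeword (an error is present).
Step 3: locate the error. For a single error e at position i, S_ℓ = v_i·e·α_i^ℓ, so α_err = S_1/S_0.
  S_0^{−1} = 4^{−1} = 10 (mod 13), so α_err = 4·10 = 40 ≡ 1 = α_4. Error position i = 4.
  Consistency check: S_2/S_1 = 4·10 = 40 ≡ 1 = α_err ✓ (single-error assumption holds).
Step 4: error magnitude e = S_0/v_4 = S_0·∏_{j≠4}(α_4 − α_j) = 4·2 = 8 ≡ 8 (mod 13).
Step 5: correct position 4: c_4 = r_4 − e = 5 − 8 ≡ 10 (mod 13). Hence c = [0, 6, 11, 10, 3].
  Check: interpolating c through the α_i gives m(x) = 7 + 3·x (degree < 2) with m(α_i) = c_i for every i, so c is indeed a codeword.


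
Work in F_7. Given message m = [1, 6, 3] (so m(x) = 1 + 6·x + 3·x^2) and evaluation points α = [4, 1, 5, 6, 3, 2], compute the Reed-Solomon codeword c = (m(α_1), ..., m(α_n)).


c = [3, 3, 1, 5, 4, 4]

Message polynomial: m(x) = 1 + 6·x + 3·x^2 (mod 7).
For each evaluation point α_i, compute m(α_i) mod 7:
  α_1 = 4: Horner steps 3 → 4 → 3, so m(4) = 3.
  α_2 = 1: Horner steps 3 → 2 → 3, so m(1) = 3.
  α_3 = 5: Horner steps 3 → 0 → 1, so m(5) = 1.
  α_4 = 6: Horner steps 3 → 3 → 5, so m(6) = 5.
  α_5 = 3: Horner steps 3 → 1 → 4, so m(3) = 4.
  α_6 = 2: Horner steps 3 → 5 → 4, so m(2) = 4.
Codeword c = [3, 3, 1, 5, 4, 4] ∈ F_7^6.


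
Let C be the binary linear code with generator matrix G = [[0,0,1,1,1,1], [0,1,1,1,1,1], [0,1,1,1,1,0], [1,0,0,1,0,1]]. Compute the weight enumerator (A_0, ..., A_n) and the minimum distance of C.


Weight distribution: A_0 = 1, A_1 = 2, A_2 = 2, A_3 = 4, A_4 = 5, A_5 = 2. Minimum distance d = 1.

Enumerate all 2^4 = 16 messages m ∈ F_2^4.
For each, compute codeword c = mG in F_2^6, then tally its weight.
  m = 0000 → c = 000000, weight = 0.
  m = 1000 → c = 001111, weight = 4.
  m = 0100 → c = 011111, weight = 5.
  m = 1100 → c = 010000, weight = 1.
  m = 0010 → c = 011110, weight = 4.
  m = 1010 → c = 010001, weight = 2.
  m = 0110 → c = 000001, weight = 1.
  m = 1110 → c = 001110, weight = 3.
  m = 0001 → c = 100101, weight = 3.
  m = 1001 → c = 101010, weight = 3.
  m = 0101 → c = 111010, weight = 4.
  m = 1101 → c = 110101, weight = 4.
  m = 0011 → c = 111011, weight = 5.
  m = 1011 → c = 110100, weight = 3.
  m = 0111 → c = 100100, weight = 2.
  m = 1111 → c = 101011, weight = 4.
Tally weights:
  weight 0: 1 codewords.
  weight 1: 2 codewords.
  weight 2: 2 codewords.
  weight 3: 4 codewords.
  weight 4: 5 codewords.
  weight 5: 2 codewords.
Minimum distance d = smallest w > 0 with A_w > 0 = 1.
Sanity: Σ A_w = 16 = 2^4 = 16 ✓.


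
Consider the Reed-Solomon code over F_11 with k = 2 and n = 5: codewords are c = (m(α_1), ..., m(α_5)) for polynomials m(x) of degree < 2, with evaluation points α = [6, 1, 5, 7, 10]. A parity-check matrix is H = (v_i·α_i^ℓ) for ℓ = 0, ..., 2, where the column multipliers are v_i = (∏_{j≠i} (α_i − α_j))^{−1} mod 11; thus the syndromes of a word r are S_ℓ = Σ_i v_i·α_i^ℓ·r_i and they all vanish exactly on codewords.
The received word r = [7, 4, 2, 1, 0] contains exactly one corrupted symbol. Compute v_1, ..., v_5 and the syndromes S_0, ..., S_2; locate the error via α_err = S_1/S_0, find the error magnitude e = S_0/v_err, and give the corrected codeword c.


S = (6, 5, 6), error at position 5, error magnitude e = 6, c = [7, 4, 2, 1, 5].

Step 1: column multipliers v_i = (∏_{j≠i}(α_i − α_j))^{−1} mod 11.
  i = 1 (α = 6): (6−1)(6−5)(6−7)(6−10) = 5·1·(−1)·(−4) = 20 ≡ 9, so v_1 = 9^{−1} = 5 (mod 11).
  i = 2 (α = 1): (1−6)(1−5)(1−7)(1−10) = (−5)·(−4)·(−6)·(−9) = 1080 ≡ 2, so v_2 = 2^{−1} = 6 (mod 11).
  i = 3 (α = 5): (5−6)(5−1)(5−7)(5−10) = (−1)·4·(−2)·(−5) = −40 ≡ 4, so v_3 = 4^{−1} = 3 (mod 11).
  i = 4 (α = 7): (7−6)(7−1)(7−5)(7−10) = 1·6·2·(−3) = −36 ≡ 8, so v_4 = 8^{−1} = 7 (mod 11).
  i = 5 (α = 10): (10−6)(10−1)(10−5)(10−7) = 4·9·5·3 = 540 ≡ 1, so v_5 = 1^{−1} = 1 (mod 11).
  v = [5, 6, 3, 7, 1].
Step 2: syndromes of r = [7, 4, 2, 1, 0] (all sums mod 11).
  S_0 = Σ v_i r_i = 5·7 + 6·4 + 3·2 + 7·1 + 1·0 = 72 ≡ 6.
  S_1 = Σ v_i α_i r_i = 5·6·7 + 6·1·4 + 3·5·2 + 7·7·1 + 1·10·0 = 313 ≡ 5.
  α_i^2 mod 11 = [3, 1, 3, 5, 1].
  S_2 = Σ v_i α_i^2 r_i = 5·3·7 + 6·1·4 + 3·3·2 + 7·5·1 + 1·1·0 = 182 ≡ 6.
  S = (6, 5, 6) ≠ 0, so r is not a codeword (an error is present).
Step 3: locate the error. For a single error e at position i, S_ℓ = v_i·e·α_i^ℓ, so α_err = S_1/S_0.
  S_0^{−1} = 6^{−1} = 2 (mod 11), so α_err = 5·2 = 10 ≡ 10 = α_5. Error position i = 5.
  Consistency check: S_2/S_1 = 6·9 = 54 ≡ 10 = α_err ✓ (single-error assumption holds).
Step 4: error magnitude e = S_0/v_5 = S_0·∏_{j≠5}(α_5 − α_j) = 6·1 = 6 ≡ 6 (mod 11).
Step 5: correct position 5: c_5 = r_5 − e = 0 − 6 ≡ 5 (mod 11). Hence c = [7, 4, 2, 1, 5].
  Check: interpolating c through the α_i gives m(x) = 10 + 5·x (degree < 2) with m(α_i) = c_i for every i, so c is indeed a codeword.


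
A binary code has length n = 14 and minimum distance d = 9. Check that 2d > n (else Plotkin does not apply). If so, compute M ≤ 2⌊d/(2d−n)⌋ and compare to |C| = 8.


Plotkin bound M ≤ 4; given |C| = 8 > bound (violated).

Check applicability: 2d = 18, n = 14.
2d − n = 4 > 0, so Plotkin applies.
Compute d/(2d−n) = 9/4 ≈ 2.2500.
⌊d/(2d−n)⌋ = 2.
Plotkin bound: M ≤ 2·2 = 4.
Given |C| = 8, check: VIOLATED.
This |C| is above the Plotkin bound, so no binary code with n = 14, d = 9 and 8 codewords exists.


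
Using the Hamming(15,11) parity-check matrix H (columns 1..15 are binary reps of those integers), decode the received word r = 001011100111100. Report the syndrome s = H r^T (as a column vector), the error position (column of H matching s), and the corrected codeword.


s = (0, 1, 1, 1)^T, error position = 7, corrected codeword c = 001011000111100

Compute s = H r^T mod 2 one row at a time:
  s_1 = 0 + 0 + 1 + 1 + 1 + 1 + 0 + 0 = 4 ≡ 0 (mod 2).
  s_2 = 0 + 1 + 1 + 1 + 1 + 1 + 0 + 0 = 5 ≡ 1 (mod 2).
  s_3 = 0 + 1 + 1 + 1 + 1 + 1 + 0 + 0 = 5 ≡ 1 (mod 2).
  s_4 = 0 + 1 + 1 + 1 + 0 + 1 + 1 + 0 = 5 ≡ 1 (mod 2).
s = (0, 1, 1, 1)^T — this equals column 7 of H (binary 0111), so error is at position 7.
Correct: flip bit 7 of r = 001011100111100 to get c = 001011000111100.


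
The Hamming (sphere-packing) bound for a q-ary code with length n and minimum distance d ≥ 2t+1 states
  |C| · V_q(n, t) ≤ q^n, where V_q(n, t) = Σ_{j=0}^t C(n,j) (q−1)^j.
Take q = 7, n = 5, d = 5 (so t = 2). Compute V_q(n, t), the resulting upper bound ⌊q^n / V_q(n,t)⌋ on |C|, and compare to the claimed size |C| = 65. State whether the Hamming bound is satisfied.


V_q(n, t) = 391, q^n = 16807, Hamming bound = 42, |C| = 65 > bound (violated).

Step 1: Compute V_q(n, t) = Σ_{j=0}^2 C(n, j) (q−1)^j.
  j = 0: C(5,0)·(6)^0 = 1·1 = 1.
  j = 1: C(5,1)·(6)^1 = 5·6 = 30.
  j = 2: C(5,2)·(6)^2 = 10·36 = 360.
  V_q(n, t) = 1 + 30 + 360 = 391.
Step 2: q^n = 7^5 = 16807.
Step 3: Hamming bound ⌊q^n / V_q(n,t)⌋ = ⌊16807/391⌋ = 42.
Step 4: Compare |C| = 65 to 42: violated.
The claimed |C| lies above the Hamming bound, so no 7-ary code of length 5 with d ≥ 5 can have 65 codewords.


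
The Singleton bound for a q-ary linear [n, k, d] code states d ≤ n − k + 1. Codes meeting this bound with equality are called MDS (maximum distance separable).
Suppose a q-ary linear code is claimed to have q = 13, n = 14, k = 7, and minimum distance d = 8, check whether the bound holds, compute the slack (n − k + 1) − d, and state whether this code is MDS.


Singleton RHS = n − k + 1 = 8, slack = 0, bound satisfied, MDS.

Singleton bound: d ≤ n − k + 1.
Here n = 14, k = 7, so n − k + 1 = 8.
Given d = 8, check d ≤ 8: YES.
Slack = (n − k + 1) − d = 0.
The code is MDS (slack = 0).
Description: the claimed parameters are [14, 7, 8]_13; such a code would be MDS (meets Singleton bound).


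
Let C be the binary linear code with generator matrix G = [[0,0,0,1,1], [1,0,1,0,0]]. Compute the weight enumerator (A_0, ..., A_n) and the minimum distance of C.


Weight distribution: A_0 = 1, A_2 = 2, A_4 = 1. Minimum distance d = 2.

Enumerate all 2^2 = 4 messages m ∈ F_2^2.
For each, compute codeword c = mG in F_2^5, then tally its weight.
  m = 00 → c = 00000, weight = 0.
  m = 10 → c = 00011, weight = 2.
  m = 01 → c = 10100, weight = 2.
  m = 11 → c = 10111, weight = 4.
Tally weights:
  weight 0: 1 codewords.
  weight 2: 2 codewords.
  weight 4: 1 codewords.
Minimum distance d = smallest w > 0 with A_w > 0 = 2.
Sanity: Σ A_w = 4 = 2^2 = 4 ✓.


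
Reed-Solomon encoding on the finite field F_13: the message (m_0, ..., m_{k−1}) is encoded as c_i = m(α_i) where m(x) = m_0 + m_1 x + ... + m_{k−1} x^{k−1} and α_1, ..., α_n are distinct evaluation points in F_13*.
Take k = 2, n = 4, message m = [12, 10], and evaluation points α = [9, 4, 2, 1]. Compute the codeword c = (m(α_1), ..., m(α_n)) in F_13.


c = [11, 0, 6, 9]

Message polynomial: m(x) = 12 + 10·x (mod 13).
For each evaluation point α_i, compute m(α_i) mod 13:
  α_1 = 9: Horner steps 10 → 11, so m(9) = 11.
  α_2 = 4: Horner steps 10 → 0, so m(4) = 0.
  α_3 = 2: Horner steps 10 → 6, so m(2) = 6.
  α_4 = 1: Horner steps 10 → 9, so m(1) = 9.
Codeword c = [11, 0, 6, 9] ∈ F_13^4.


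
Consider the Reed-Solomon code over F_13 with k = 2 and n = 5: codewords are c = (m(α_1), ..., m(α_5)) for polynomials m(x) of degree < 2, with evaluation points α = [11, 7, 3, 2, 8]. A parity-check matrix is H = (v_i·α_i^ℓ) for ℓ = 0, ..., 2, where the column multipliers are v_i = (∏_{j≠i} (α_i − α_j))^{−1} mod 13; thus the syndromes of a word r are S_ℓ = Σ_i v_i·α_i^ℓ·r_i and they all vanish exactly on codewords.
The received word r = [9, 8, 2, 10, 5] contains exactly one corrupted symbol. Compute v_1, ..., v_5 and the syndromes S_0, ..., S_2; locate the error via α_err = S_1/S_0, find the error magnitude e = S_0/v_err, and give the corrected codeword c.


S = (11, 7, 8), error at position 3, error magnitude e = 8, c = [9, 8, 7, 10, 5].

Step 1: column multipliers v_i = (∏_{j≠i}(α_i − α_j))^{−1} mod 13.
  i = 1 (α = 11): (11−7)(11−3)(11−2)(11−8) = 4·8·9·3 = 864 ≡ 6, so v_1 = 6^{−1} = 11 (mod 13).
  i = 2 (α = 7): (7−11)(7−3)(7−2)(7−8) = (−4)·4·5·(−1) = 80 ≡ 2, so v_2 = 2^{−1} = 7 (mod 13).
  i = 3 (α = 3): (3−11)(3−7)(3−2)(3−8) = (−8)·(−4)·1·(−5) = −160 ≡ 9, so v_3 = 9^{−1} = 3 (mod 13).
  i = 4 (α = 2): (2−11)(2−7)(2−3)(2−8) = (−9)·(−5)·(−1)·(−6) = 270 ≡ 10, so v_4 = 10^{−1} = 4 (mod 13).
  i = 5 (α = 8): (8−11)(8−7)(8−3)(8−2) = (−3)·1·5·6 = −90 ≡ 1, so v_5 = 1^{−1} = 1 (mod 13).
  v = [11, 7, 3, 4, 1].
Step 2: syndromes of r = [9, 8, 2, 10, 5] (all sums mod 13).
  S_0 = Σ v_i r_i = 11·9 + 7·8 + 3·2 + 4·10 + 1·5 = 206 ≡ 11.
  S_1 = Σ v_i α_i r_i = 11·11·9 + 7·7·8 + 3·3·2 + 4·2·10 + 1·8·5 = 1619 ≡ 7.
  α_i^2 mod 13 = [4, 10, 9, 4, 12].
  S_2 = Σ v_i α_i^2 r_i = 11·4·9 + 7·10·8 + 3·9·2 + 4·4·10 + 1·12·5 = 1230 ≡ 8.
  S = (11, 7, 8) ≠ 0, so r is not a codeword (an error is present).
Step 3: locate the error. For a single error e at position i, S_ℓ = v_i·e·α_i^ℓ, so α_err = S_1/S_0.
  S_0^{−1} = 11^{−1} = 6 (mod 13), so α_err = 7·6 = 42 ≡ 3 = α_3. Error position i = 3.
  Consistency check: S_2/S_1 = 8·2 = 16 ≡ 3 = α_err ✓ (single-error assumption holds).
Step 4: error magnitude e = S_0/v_3 = S_0·∏_{j≠3}(α_3 − α_j) = 11·9 = 99 ≡ 8 (mod 13).
Step 5: correct position 3: c_3 = r_3 − e = 2 − 8 ≡ 7 (mod 13). Hence c = [9, 8, 7, 10, 5].
  Check: interpolating c through the α_i gives m(x) = 3 + 10·x (degree < 2) with m(α_i) = c_i for every i, so c is indeed a codeword.
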